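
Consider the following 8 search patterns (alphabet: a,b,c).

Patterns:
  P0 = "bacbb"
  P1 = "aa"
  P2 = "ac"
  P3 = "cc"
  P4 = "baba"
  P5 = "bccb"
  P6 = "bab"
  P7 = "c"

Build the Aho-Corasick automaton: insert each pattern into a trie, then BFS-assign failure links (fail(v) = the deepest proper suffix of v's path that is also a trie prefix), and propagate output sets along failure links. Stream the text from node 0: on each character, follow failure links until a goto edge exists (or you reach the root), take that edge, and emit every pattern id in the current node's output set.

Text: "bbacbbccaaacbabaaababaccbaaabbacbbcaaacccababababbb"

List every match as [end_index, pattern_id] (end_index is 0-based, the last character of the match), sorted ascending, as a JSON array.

Construct AC machine:
Trie (insert patterns):
  n0 'ε': a→6 b→1 c→9
  n1 'b': a→2 c→13
  n2 'ba': b→11 c→3
  n3 'bac': b→4
  n4 'bacb': b→5
  n5 'bacbb': ·  ←P0
  n6 'a': a→7 c→8
  n7 'aa': ·  ←P1
  n8 'ac': ·  ←P2
  n9 'c': c→10  ←P7
  n10 'cc': ·  ←P3
  n11 'bab': a→12  ←P6
  n12 'baba': ·  ←P4
  n13 'bc': c→14
  n14 'bcc': b→15
  n15 'bccb': ·  ←P5

Failure links (BFS by depth):
  fail(1) 'b': from fail(0)=0 chase 'b': 0 ⇒ 0;  out=∅∪out(0)=∅
  fail(6) 'a': from fail(0)=0 chase 'a': 0 ⇒ 0;  out=∅∪out(0)=∅
  fail(9) 'c': from fail(0)=0 chase 'c': 0 ⇒ 0;  out={7}∪out(0)={7}
  fail(2) 'ba': from fail(1)=0 chase 'a': 0 ⇒ 6;  out=∅∪out(6)=∅
  fail(7) 'aa': from fail(6)=0 chase 'a': 0 ⇒ 6;  out={1}∪out(6)={1}
  fail(8) 'ac': from fail(6)=0 chase 'c': 0 ⇒ 9;  out={2}∪out(9)={2,7}
  fail(10) 'cc': from fail(9)=0 chase 'c': 0 ⇒ 9;  out={3}∪out(9)={3,7}
  fail(13) 'bc': from fail(1)=0 chase 'c': 0 ⇒ 9;  out=∅∪out(9)={7}
  fail(3) 'bac': from fail(2)=6 chase 'c': 6 ⇒ 8;  out=∅∪out(8)={2,7}
  fail(11) 'bab': from fail(2)=6 chase 'b': 6→0 ⇒ 1;  out={6}∪out(1)={6}
  fail(14) 'bcc': from fail(13)=9 chase 'c': 9 ⇒ 10;  out=∅∪out(10)={3,7}
  fail(4) 'bacb': from fail(3)=8 chase 'b': 8→9→0 ⇒ 1;  out=∅∪out(1)=∅
  fail(12) 'baba': from fail(11)=1 chase 'a': 1 ⇒ 2;  out={4}∪out(2)={4}
  fail(15) 'bccb': from fail(14)=10 chase 'b': 10→9→0 ⇒ 1;  out={5}∪out(1)={5}
  fail(5) 'bacbb': from fail(4)=1 chase 'b': 1→0 ⇒ 1;  out={0}∪out(1)={0}

Scan:
pos 0 'b': at 1
pos 1 'b': at 1 (via fail)
pos 2 'a': at 2
pos 3 'c': at 3  → match P2@[2:3],P7@[3:3]
pos 4 'b': at 4
pos 5 'b': at 5  → match P0@[1:5]
pos 6 'c': at 13 (via fail)  → match P7@[6:6]
pos 7 'c': at 14  → match P3@[6:7],P7@[7:7]
pos 8 'a': at 6 (via fail)
pos 9 'a': at 7  → match P1@[8:9]
pos 10 'a': at 7 (via fail)  → match P1@[9:10]
pos 11 'c': at 8 (via fail)  → match P2@[10:11],P7@[11:11]
pos 12 'b': at 1 (via fail)
pos 13 'a': at 2
pos 14 'b': at 11  → match P6@[12:14]
pos 15 'a': at 12  → match P4@[12:15]
pos 16 'a': at 7 (via fail)  → match P1@[15:16]
pos 17 'a': at 7 (via fail)  → match P1@[16:17]
pos 18 'b': at 1 (via fail)
pos 19 'a': at 2
pos 20 'b': at 11  → match P6@[18:20]
pos 21 'a': at 12  → match P4@[18:21]
pos 22 'c': at 3 (via fail)  → match P2@[21:22],P7@[22:22]
pos 23 'c': at 10 (via fail)  → match P3@[22:23],P7@[23:23]
pos 24 'b': at 1 (via fail)
pos 25 'a': at 2
pos 26 'a': at 7 (via fail)  → match P1@[25:26]
pos 27 'a': at 7 (via fail)  → match P1@[26:27]
pos 28 'b': at 1 (via fail)
pos 29 'b': at 1 (via fail)
pos 30 'a': at 2
pos 31 'c': at 3  → match P2@[30:31],P7@[31:31]
pos 32 'b': at 4
pos 33 'b': at 5  → match P0@[29:33]
pos 34 'c': at 13 (via fail)  → match P7@[34:34]
pos 35 'a': at 6 (via fail)
pos 36 'a': at 7  → match P1@[35:36]
pos 37 'a': at 7 (via fail)  → match P1@[36:37]
pos 38 'c': at 8 (via fail)  → match P2@[37:38],P7@[38:38]
pos 39 'c': at 10 (via fail)  → match P3@[38:39],P7@[39:39]
pos 40 'c': at 10 (via fail)  → match P3@[39:40],P7@[40:40]
pos 41 'a': at 6 (via fail)
pos 42 'b': at 1 (via fail)
pos 43 'a': at 2
pos 44 'b': at 11  → match P6@[42:44]
pos 45 'a': at 12  → match P4@[42:45]
pos 46 'b': at 11 (via fail)  → match P6@[44:46]
pos 47 'a': at 12  → match P4@[44:47]
pos 48 'b': at 11 (via fail)  → match P6@[46:48]
pos 49 'b': at 1 (via fail)
pos 50 'b': at 1 (via fail)

Matches: [[3,2],[3,7],[5,0],[6,7],[7,3],[7,7],[9,1],[10,1],[11,2],[11,7],[14,6],[15,4],[16,1],[17,1],[20,6],[21,4],[22,2],[22,7],[23,3],[23,7],[26,1],[27,1],[31,2],[31,7],[33,0],[34,7],[36,1],[37,1],[38,2],[38,7],[39,3],[39,7],[40,3],[40,7],[44,6],[45,4],[46,6],[47,4],[48,6]]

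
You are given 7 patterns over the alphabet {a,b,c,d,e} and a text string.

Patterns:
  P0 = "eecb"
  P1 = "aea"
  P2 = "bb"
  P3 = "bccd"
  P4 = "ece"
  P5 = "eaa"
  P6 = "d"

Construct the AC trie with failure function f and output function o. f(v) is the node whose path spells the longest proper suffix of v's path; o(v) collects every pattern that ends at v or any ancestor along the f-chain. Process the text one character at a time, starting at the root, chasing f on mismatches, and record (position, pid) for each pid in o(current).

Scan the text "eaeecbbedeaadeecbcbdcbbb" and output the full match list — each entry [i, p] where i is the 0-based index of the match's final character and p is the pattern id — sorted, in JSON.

Construct AC machine:
Trie (insert patterns):
  0='ε' goto a→5 b→8 d→17 e→1
  1='e' goto a→15 c→13 e→2
  2='ee' goto c→3
  3='eec' goto b→4
  4='eecb' goto ·  ←P0
  5='a' goto e→6
  6='ae' goto a→7
  7='aea' goto ·  ←P1
  8='b' goto b→9 c→10
  9='bb' goto ·  ←P2
  10='bc' goto c→11
  11='bcc' goto d→12
  12='bccd' goto ·  ←P3
  13='ec' goto e→14
  14='ece' goto ·  ←P4
  15='ea' goto a→16
  16='eaa' goto ·  ←P5
  17='d' goto ·  ←P6

Failure links (BFS by depth):
  fail(1) 'e': from fail(0)=0 chase 'e': 0 ⇒ 0;  out=∅∪out(0)=∅
  fail(5) 'a': from fail(0)=0 chase 'a': 0 ⇒ 0;  out=∅∪out(0)=∅
  fail(8) 'b': from fail(0)=0 chase 'b': 0 ⇒ 0;  out=∅∪out(0)=∅
  fail(17) 'd': from fail(0)=0 chase 'd': 0 ⇒ 0;  out={6}∪out(0)={6}
  fail(2) 'ee': from fail(1)=0 chase 'e': 0 ⇒ 1;  out=∅∪out(1)=∅
  fail(6) 'ae': from fail(5)=0 chase 'e': 0 ⇒ 1;  out=∅∪out(1)=∅
  fail(9) 'bb': from fail(8)=0 chase 'b': 0 ⇒ 8;  out={2}∪out(8)={2}
  fail(10) 'bc': from fail(8)=0 chase 'c': 0 ⇒ 0;  out=∅∪out(0)=∅
  fail(13) 'ec': from fail(1)=0 chase 'c': 0 ⇒ 0;  out=∅∪out(0)=∅
  fail(15) 'ea': from fail(1)=0 chase 'a': 0 ⇒ 5;  out=∅∪out(5)=∅
  fail(3) 'eec': from fail(2)=1 chase 'c': 1 ⇒ 13;  out=∅∪out(13)=∅
  fail(7) 'aea': from fail(6)=1 chase 'a': 1 ⇒ 15;  out={1}∪out(15)={1}
  fail(11) 'bcc': from fail(10)=0 chase 'c': 0 ⇒ 0;  out=∅∪out(0)=∅
  fail(14) 'ece': from fail(13)=0 chase 'e': 0 ⇒ 1;  out={4}∪out(1)={4}
  fail(16) 'eaa': from fail(15)=5 chase 'a': 5→0 ⇒ 5;  out={5}∪out(5)={5}
  fail(4) 'eecb': from fail(3)=13 chase 'b': 13→0 ⇒ 8;  out={0}∪out(8)={0}
  fail(12) 'bccd': from fail(11)=0 chase 'd': 0 ⇒ 17;  out={3}∪out(17)={3,6}

Scan:
pos 0 'e': at 1
pos 1 'a': at 15
pos 2 'e': at 6 ·f
pos 3 'e': at 2 ·f
pos 4 'c': at 3
pos 5 'b': at 4  → match P0@[2:5]
pos 6 'b': at 9 ·f  → match P2@[5:6]
pos 7 'e': at 1 ·f
pos 8 'd': at 17 ·f  → match P6@[8:8]
pos 9 'e': at 1 ·f
pos 10 'a': at 15
pos 11 'a': at 16  → match P5@[9:11]
pos 12 'd': at 17 ·f  → match P6@[12:12]
pos 13 'e': at 1 ·f
pos 14 'e': at 2
pos 15 'c': at 3
pos 16 'b': at 4  → match P0@[13:16]
pos 17 'c': at 10 ·f
pos 18 'b': at 8 ·f
pos 19 'd': at 17 ·f  → match P6@[19:19]
pos 20 'c': at 0 ·f
pos 21 'b': at 8
pos 22 'b': at 9  → match P2@[21:22]
pos 23 'b': at 9 ·f  → match P2@[22:23]

Result: [[5,0],[6,2],[8,6],[11,5],[12,6],[16,0],[19,6],[22,2],[23,2]]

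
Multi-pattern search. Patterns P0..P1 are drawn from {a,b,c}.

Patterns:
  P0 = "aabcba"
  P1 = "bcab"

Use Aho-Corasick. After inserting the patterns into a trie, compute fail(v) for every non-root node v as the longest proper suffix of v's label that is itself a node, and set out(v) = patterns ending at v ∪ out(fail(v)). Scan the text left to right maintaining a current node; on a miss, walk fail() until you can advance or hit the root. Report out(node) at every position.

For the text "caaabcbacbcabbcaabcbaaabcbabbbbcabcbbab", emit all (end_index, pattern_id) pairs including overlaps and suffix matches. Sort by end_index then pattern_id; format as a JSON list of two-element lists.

Construct AC machine:
Trie (insert patterns):
  n0 'ε': a→1 b→7
  n1 'a': a→2
  n2 'aa': b→3
  n3 'aab': c→4
  n4 'aabc': b→5
  n5 'aabcb': a→6
  n6 'aabcba': ·  ←P0
  n7 'b': c→8
  n8 'bc': a→9
  n9 'bca': b→10
  n10 'bcab': ·  ←P1

BFS fail/out derivation:
  fail(1) 'a': from fail(0)=0 chase 'a': 0 ⇒ 0;  out=∅∪out(0)=∅
  fail(7) 'b': from fail(0)=0 chase 'b': 0 ⇒ 0;  out=∅∪out(0)=∅
  fail(2) 'aa': from fail(1)=0 chase 'a': 0 ⇒ 1;  out=∅∪out(1)=∅
  fail(8) 'bc': from fail(7)=0 chase 'c': 0 ⇒ 0;  out=∅∪out(0)=∅
  fail(3) 'aab': from fail(2)=1 chase 'b': 1→0 ⇒ 7;  out=∅∪out(7)=∅
  fail(9) 'bca': from fail(8)=0 chase 'a': 0 ⇒ 1;  out=∅∪out(1)=∅
  fail(4) 'aabc': from fail(3)=7 chase 'c': 7 ⇒ 8;  out=∅∪out(8)=∅
  fail(10) 'bcab': from fail(9)=1 chase 'b': 1→0 ⇒ 7;  out={1}∪out(7)={1}
  fail(5) 'aabcb': from fail(4)=8 chase 'b': 8→0 ⇒ 7;  out=∅∪out(7)=∅
  fail(6) 'aabcba': from fail(5)=7 chase 'a': 7→0 ⇒ 1;  out={0}∪out(1)={0}

Scan:
i=0 'c': node 0→0
i=1 'a': node 0→1
i=2 'a': node 1→2
i=3 'a': node 2→2 (fail-walked)
i=4 'b': node 2→3
i=5 'c': node 3→4
i=6 'b': node 4→5
i=7 'a': node 5→6  ** P0@[2:7]
i=8 'c': node 6→0 (fail-walked)
i=9 'b': node 0→7
i=10 'c': node 7→8
i=11 'a': node 8→9
i=12 'b': node 9→10  ** P1@[9:12]
i=13 'b': node 10→7 (fail-walked)
i=14 'c': node 7→8
i=15 'a': node 8→9
i=16 'a': node 9→2 (fail-walked)
i=17 'b': node 2→3
i=18 'c': node 3→4
i=19 'b': node 4→5
i=20 'a': node 5→6  ** P0@[15:20]
i=21 'a': node 6→2 (fail-walked)
i=22 'a': node 2→2 (fail-walked)
i=23 'b': node 2→3
i=24 'c': node 3→4
i=25 'b': node 4→5
i=26 'a': node 5→6  ** P0@[21:26]
i=27 'b': node 6→7 (fail-walked)
i=28 'b': node 7→7 (fail-walked)
i=29 'b': node 7→7 (fail-walked)
i=30 'b': node 7→7 (fail-walked)
i=31 'c': node 7→8
i=32 'a': node 8→9
i=33 'b': node 9→10  ** P1@[30:33]
i=34 'c': node 10→8 (fail-walked)
i=35 'b': node 8→7 (fail-walked)
i=36 'b': node 7→7 (fail-walked)
i=37 'a': node 7→1 (fail-walked)
i=38 'b': node 1→7 (fail-walked)

Result: [[7,0],[12,1],[20,0],[26,0],[33,1]]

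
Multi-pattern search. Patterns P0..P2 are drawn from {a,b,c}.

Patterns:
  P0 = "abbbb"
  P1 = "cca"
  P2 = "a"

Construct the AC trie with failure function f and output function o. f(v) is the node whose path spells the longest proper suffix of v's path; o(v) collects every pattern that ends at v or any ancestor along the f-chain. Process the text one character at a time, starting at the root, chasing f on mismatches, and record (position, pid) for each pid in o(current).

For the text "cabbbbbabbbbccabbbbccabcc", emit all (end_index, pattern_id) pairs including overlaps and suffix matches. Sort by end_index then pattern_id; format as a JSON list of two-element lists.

Construct AC machine:
Trie nodes:
  n0 'ε': a→1 c→6
  n1 'a': b→2  [P2 ends]
  n2 'ab': b→3
  n3 'abb': b→4
  n4 'abbb': b→5
  n5 'abbbb': ·  [P0 ends]
  n6 'c': c→7
  n7 'cc': a→8
  n8 'cca': ·  [P1 ends]

BFS fail/out derivation:
  n1('a'): parent n0 fail=0; on 'a' 0 → fail=0;  out {2}∪∅={2}
  n6('c'): parent n0 fail=0; on 'c' 0 → fail=0;  out ∅∪∅=∅
  n2('ab'): parent n1 fail=0; on 'b' 0 → fail=0;  out ∅∪∅=∅
  n7('cc'): parent n6 fail=0; on 'c' 0 → fail=6;  out ∅∪∅=∅
  n3('abb'): parent n2 fail=0; on 'b' 0 → fail=0;  out ∅∪∅=∅
  n8('cca'): parent n7 fail=6; on 'a' 6→0 → fail=1;  out {1}∪{2}={1,2}
  n4('abbb'): parent n3 fail=0; on 'b' 0 → fail=0;  out ∅∪∅=∅
  n5('abbbb'): parent n4 fail=0; on 'b' 0 → fail=0;  out {0}∪∅={0}

Run:
pos 0 'c': at 6
pos 1 'a': at 1 ·f  emit P2@[1:1]
pos 2 'b': at 2
pos 3 'b': at 3
pos 4 'b': at 4
pos 5 'b': at 5  emit P0@[1:5]
pos 6 'b': at 0 ·f
pos 7 'a': at 1  emit P2@[7:7]
pos 8 'b': at 2
pos 9 'b': at 3
pos 10 'b': at 4
pos 11 'b': at 5  emit P0@[7:11]
pos 12 'c': at 6 ·f
pos 13 'c': at 7
pos 14 'a': at 8  emit P1@[12:14],P2@[14:14]
pos 15 'b': at 2 ·f
pos 16 'b': at 3
pos 17 'b': at 4
pos 18 'b': at 5  emit P0@[14:18]
pos 19 'c': at 6 ·f
pos 20 'c': at 7
pos 21 'a': at 8  emit P1@[19:21],P2@[21:21]
pos 22 'b': at 2 ·f
pos 23 'c': at 6 ·f
pos 24 'c': at 7

All matches (sorted): [[1,2],[5,0],[7,2],[11,0],[14,1],[14,2],[18,0],[21,1],[21,2]]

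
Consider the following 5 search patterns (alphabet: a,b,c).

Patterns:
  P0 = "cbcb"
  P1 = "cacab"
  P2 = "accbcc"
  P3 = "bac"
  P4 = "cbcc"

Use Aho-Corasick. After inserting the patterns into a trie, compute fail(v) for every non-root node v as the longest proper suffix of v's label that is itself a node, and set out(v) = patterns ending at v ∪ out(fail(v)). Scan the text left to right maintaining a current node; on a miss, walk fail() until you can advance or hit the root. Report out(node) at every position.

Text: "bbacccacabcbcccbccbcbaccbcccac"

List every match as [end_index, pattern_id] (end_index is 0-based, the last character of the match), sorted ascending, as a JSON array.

Construct AC machine:
Trie (insert patterns):
  n0 'ε': a→9 b→15 c→1
  n1 'c': a→5 b→2
  n2 'cb': c→3
  n3 'cbc': b→4 c→18
  n4 'cbcb': ·  [P0 ends]
  n5 'ca': c→6
  n6 'cac': a→7
  n7 'caca': b→8
  n8 'cacab': ·  [P1 ends]
  n9 'a': c→10
  n10 'ac': c→11
  n11 'acc': b→12
  n12 'accb': c→13
  n13 'accbc': c→14
  n14 'accbcc': ·  [P2 ends]
  n15 'b': a→16
  n16 'ba': c→17
  n17 'bac': ·  [P3 ends]
  n18 'cbcc': ·  [P4 ends]

Failure links (BFS by depth):
  fail(1) 'c': from fail(0)=0 chase 'c': 0 ⇒ 0;  out=∅∪out(0)=∅
  fail(9) 'a': from fail(0)=0 chase 'a': 0 ⇒ 0;  out=∅∪out(0)=∅
  fail(15) 'b': from fail(0)=0 chase 'b': 0 ⇒ 0;  out=∅∪out(0)=∅
  fail(2) 'cb': from fail(1)=0 chase 'b': 0 ⇒ 15;  out=∅∪out(15)=∅
  fail(5) 'ca': from fail(1)=0 chase 'a': 0 ⇒ 9;  out=∅∪out(9)=∅
  fail(10) 'ac': from fail(9)=0 chase 'c': 0 ⇒ 1;  out=∅∪out(1)=∅
  fail(16) 'ba': from fail(15)=0 chase 'a': 0 ⇒ 9;  out=∅∪out(9)=∅
  fail(3) 'cbc': from fail(2)=15 chase 'c': 15→0 ⇒ 1;  out=∅∪out(1)=∅
  fail(6) 'cac': from fail(5)=9 chase 'c': 9 ⇒ 10;  out=∅∪out(10)=∅
  fail(11) 'acc': from fail(10)=1 chase 'c': 1→0 ⇒ 1;  out=∅∪out(1)=∅
  fail(17) 'bac': from fail(16)=9 chase 'c': 9 ⇒ 10;  out={3}∪out(10)={3}
  fail(4) 'cbcb': from fail(3)=1 chase 'b': 1 ⇒ 2;  out={0}∪out(2)={0}
  fail(7) 'caca': from fail(6)=10 chase 'a': 10→1 ⇒ 5;  out=∅∪out(5)=∅
  fail(12) 'accb': from fail(11)=1 chase 'b': 1 ⇒ 2;  out=∅∪out(2)=∅
  fail(18) 'cbcc': from fail(3)=1 chase 'c': 1→0 ⇒ 1;  out={4}∪out(1)={4}
  fail(8) 'cacab': from fail(7)=5 chase 'b': 5→9→0 ⇒ 15;  out={1}∪out(15)={1}
  fail(13) 'accbc': from fail(12)=2 chase 'c': 2 ⇒ 3;  out=∅∪out(3)=∅
  fail(14) 'accbcc': from fail(13)=3 chase 'c': 3 ⇒ 18;  out={2}∪out(18)={2,4}

Run:
[0] read 'b'  n0⇒n15
[1] read 'b'  n15⇒n15 (fail-walked)
[2] read 'a'  n15⇒n16
[3] read 'c'  n16⇒n17  → match P3@[1:3]
[4] read 'c'  n17⇒n11 (fail-walked)
[5] read 'c'  n11⇒n1 (fail-walked)
[6] read 'a'  n1⇒n5
[7] read 'c'  n5⇒n6
[8] read 'a'  n6⇒n7
[9] read 'b'  n7⇒n8  → match P1@[5:9]
[10] read 'c'  n8⇒n1 (fail-walked)
[11] read 'b'  n1⇒n2
[12] read 'c'  n2⇒n3
[13] read 'c'  n3⇒n18  → match P4@[10:13]
[14] read 'c'  n18⇒n1 (fail-walked)
[15] read 'b'  n1⇒n2
[16] read 'c'  n2⇒n3
[17] read 'c'  n3⇒n18  → match P4@[14:17]
[18] read 'b'  n18⇒n2 (fail-walked)
[19] read 'c'  n2⇒n3
[20] read 'b'  n3⇒n4  → match P0@[17:20]
[21] read 'a'  n4⇒n16 (fail-walked)
[22] read 'c'  n16⇒n17  → match P3@[20:22]
[23] read 'c'  n17⇒n11 (fail-walked)
[24] read 'b'  n11⇒n12
[25] read 'c'  n12⇒n13
[26] read 'c'  n13⇒n14  → match P2@[21:26],P4@[23:26]
[27] read 'c'  n14⇒n1 (fail-walked)
[28] read 'a'  n1⇒n5
[29] read 'c'  n5⇒n6

Result: [[3,3],[9,1],[13,4],[17,4],[20,0],[22,3],[26,2],[26,4]]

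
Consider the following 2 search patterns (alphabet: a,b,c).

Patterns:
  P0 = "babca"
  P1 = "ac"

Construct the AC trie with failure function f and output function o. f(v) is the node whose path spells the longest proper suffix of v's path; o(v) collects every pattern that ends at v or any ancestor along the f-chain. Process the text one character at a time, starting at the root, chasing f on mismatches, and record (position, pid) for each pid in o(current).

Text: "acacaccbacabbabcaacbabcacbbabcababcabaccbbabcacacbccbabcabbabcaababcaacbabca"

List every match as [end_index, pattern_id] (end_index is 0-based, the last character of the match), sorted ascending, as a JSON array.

Build:
Trie (insert patterns):
  0='ε' goto a→6 b→1
  1='b' goto a→2
  2='ba' goto b→3
  3='bab' goto c→4
  4='babc' goto a→5
  5='babca' goto ·  [P0 ends]
  6='a' goto c→7
  7='ac' goto ·  [P1 ends]

Failure links (BFS by depth):
  fail(1) 'b': from fail(0)=0 chase 'b': 0 ⇒ 0;  out=∅∪out(0)=∅
  fail(6) 'a': from fail(0)=0 chase 'a': 0 ⇒ 0;  out=∅∪out(0)=∅
  fail(2) 'ba': from fail(1)=0 chase 'a': 0 ⇒ 6;  out=∅∪out(6)=∅
  fail(7) 'ac': from fail(6)=0 chase 'c': 0 ⇒ 0;  out={1}∪out(0)={1}
  fail(3) 'bab': from fail(2)=6 chase 'b': 6→0 ⇒ 1;  out=∅∪out(1)=∅
  fail(4) 'babc': from fail(3)=1 chase 'c': 1→0 ⇒ 0;  out=∅∪out(0)=∅
  fail(5) 'babca': from fail(4)=0 chase 'a': 0 ⇒ 6;  out={0}∪out(6)={0}

Scan:
pos 0 'a': at 6
pos 1 'c': at 7  emit P1@[0:1]
pos 2 'a': at 6 (fail-walked)
pos 3 'c': at 7  emit P1@[2:3]
pos 4 'a': at 6 (fail-walked)
pos 5 'c': at 7  emit P1@[4:5]
pos 6 'c': at 0 (fail-walked)
pos 7 'b': at 1
pos 8 'a': at 2
pos 9 'c': at 7 (fail-walked)  emit P1@[8:9]
pos 10 'a': at 6 (fail-walked)
pos 11 'b': at 1 (fail-walked)
pos 12 'b': at 1 (fail-walked)
pos 13 'a': at 2
pos 14 'b': at 3
pos 15 'c': at 4
pos 16 'a': at 5  emit P0@[12:16]
pos 17 'a': at 6 (fail-walked)
pos 18 'c': at 7  emit P1@[17:18]
pos 19 'b': at 1 (fail-walked)
pos 20 'a': at 2
pos 21 'b': at 3
pos 22 'c': at 4
pos 23 'a': at 5  emit P0@[19:23]
pos 24 'c': at 7 (fail-walked)  emit P1@[23:24]
pos 25 'b': at 1 (fail-walked)
pos 26 'b': at 1 (fail-walked)
pos 27 'a': at 2
pos 28 'b': at 3
pos 29 'c': at 4
pos 30 'a': at 5  emit P0@[26:30]
pos 31 'b': at 1 (fail-walked)
pos 32 'a': at 2
pos 33 'b': at 3
pos 34 'c': at 4
pos 35 'a': at 5  emit P0@[31:35]
pos 36 'b': at 1 (fail-walked)
pos 37 'a': at 2
pos 38 'c': at 7 (fail-walked)  emit P1@[37:38]
pos 39 'c': at 0 (fail-walked)
pos 40 'b': at 1
pos 41 'b': at 1 (fail-walked)
pos 42 'a': at 2
pos 43 'b': at 3
pos 44 'c': at 4
pos 45 'a': at 5  emit P0@[41:45]
pos 46 'c': at 7 (fail-walked)  emit P1@[45:46]
pos 47 'a': at 6 (fail-walked)
pos 48 'c': at 7  emit P1@[47:48]
pos 49 'b': at 1 (fail-walked)
pos 50 'c': at 0 (fail-walked)
pos 51 'c': at 0
pos 52 'b': at 1
pos 53 'a': at 2
pos 54 'b': at 3
pos 55 'c': at 4
pos 56 'a': at 5  emit P0@[52:56]
pos 57 'b': at 1 (fail-walked)
pos 58 'b': at 1 (fail-walked)
pos 59 'a': at 2
pos 60 'b': at 3
pos 61 'c': at 4
pos 62 'a': at 5  emit P0@[58:62]
pos 63 'a': at 6 (fail-walked)
pos 64 'b': at 1 (fail-walked)
pos 65 'a': at 2
pos 66 'b': at 3
pos 67 'c': at 4
pos 68 'a': at 5  emit P0@[64:68]
pos 69 'a': at 6 (fail-walked)
pos 70 'c': at 7  emit P1@[69:70]
pos 71 'b': at 1 (fail-walked)
pos 72 'a': at 2
pos 73 'b': at 3
pos 74 'c': at 4
pos 75 'a': at 5  emit P0@[71:75]

Matches: [[1,1],[3,1],[5,1],[9,1],[16,0],[18,1],[23,0],[24,1],[30,0],[35,0],[38,1],[45,0],[46,1],[48,1],[56,0],[62,0],[68,0],[70,1],[75,0]]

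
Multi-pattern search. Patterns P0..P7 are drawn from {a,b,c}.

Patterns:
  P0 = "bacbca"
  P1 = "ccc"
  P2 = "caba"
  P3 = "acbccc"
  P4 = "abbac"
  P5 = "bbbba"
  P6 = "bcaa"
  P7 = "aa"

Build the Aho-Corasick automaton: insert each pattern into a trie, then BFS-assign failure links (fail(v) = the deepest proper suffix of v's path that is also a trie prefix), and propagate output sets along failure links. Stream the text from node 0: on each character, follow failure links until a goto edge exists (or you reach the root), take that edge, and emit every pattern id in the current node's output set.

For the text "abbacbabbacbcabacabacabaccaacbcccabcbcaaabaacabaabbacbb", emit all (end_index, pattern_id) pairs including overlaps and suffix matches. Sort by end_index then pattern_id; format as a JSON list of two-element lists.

Construct AC machine:
Trie (insert patterns):
  n0 'ε': a→13 b→1 c→7
  n1 'b': a→2 b→23 c→27
  n2 'ba': c→3
  n3 'bac': b→4
  n4 'bacb': c→5
  n5 'bacbc': a→6
  n6 'bacbca': ·  ←P0
  n7 'c': a→10 c→8
  n8 'cc': c→9
  n9 'ccc': ·  ←P1
  n10 'ca': b→11
  n11 'cab': a→12
  n12 'caba': ·  ←P2
  n13 'a': a→30 b→19 c→14
  n14 'ac': b→15
  n15 'acb': c→16
  n16 'acbc': c→17
  n17 'acbcc': c→18
  n18 'acbccc': ·  ←P3
  n19 'ab': b→20
  n20 'abb': a→21
  n21 'abba': c→22
  n22 'abbac': ·  ←P4
  n23 'bb': b→24
  n24 'bbb': b→25
  n25 'bbbb': a→26
  n26 'bbbba': ·  ←P5
  n27 'bc': a→28
  n28 'bca': a→29
  n29 'bcaa': ·  ←P6
  n30 'aa': ·  ←P7

BFS fail/out derivation:
  n1('b'): parent n0 fail=0; on 'b' 0 → fail=0;  out ∅∪∅=∅
  n7('c'): parent n0 fail=0; on 'c' 0 → fail=0;  out ∅∪∅=∅
  n13('a'): parent n0 fail=0; on 'a' 0 → fail=0;  out ∅∪∅=∅
  n2('ba'): parent n1 fail=0; on 'a' 0 → fail=13;  out ∅∪∅=∅
  n8('cc'): parent n7 fail=0; on 'c' 0 → fail=7;  out ∅∪∅=∅
  n10('ca'): parent n7 fail=0; on 'a' 0 → fail=13;  out ∅∪∅=∅
  n14('ac'): parent n13 fail=0; on 'c' 0 → fail=7;  out ∅∪∅=∅
  n19('ab'): parent n13 fail=0; on 'b' 0 → fail=1;  out ∅∪∅=∅
  n23('bb'): parent n1 fail=0; on 'b' 0 → fail=1;  out ∅∪∅=∅
  n27('bc'): parent n1 fail=0; on 'c' 0 → fail=7;  out ∅∪∅=∅
  n30('aa'): parent n13 fail=0; on 'a' 0 → fail=13;  out {7}∪∅={7}
  n3('bac'): parent n2 fail=13; on 'c' 13 → fail=14;  out ∅∪∅=∅
  n9('ccc'): parent n8 fail=7; on 'c' 7 → fail=8;  out {1}∪∅={1}
  n11('cab'): parent n10 fail=13; on 'b' 13 → fail=19;  out ∅∪∅=∅
  n15('acb'): parent n14 fail=7; on 'b' 7→0 → fail=1;  out ∅∪∅=∅
  n20('abb'): parent n19 fail=1; on 'b' 1 → fail=23;  out ∅∪∅=∅
  n24('bbb'): parent n23 fail=1; on 'b' 1 → fail=23;  out ∅∪∅=∅
  n28('bca'): parent n27 fail=7; on 'a' 7 → fail=10;  out ∅∪∅=∅
  n4('bacb'): parent n3 fail=14; on 'b' 14 → fail=15;  out ∅∪∅=∅
  n12('caba'): parent n11 fail=19; on 'a' 19→1 → fail=2;  out {2}∪∅={2}
  n16('acbc'): parent n15 fail=1; on 'c' 1 → fail=27;  out ∅∪∅=∅
  n21('abba'): parent n20 fail=23; on 'a' 23→1 → fail=2;  out ∅∪∅=∅
  n25('bbbb'): parent n24 fail=23; on 'b' 23 → fail=24;  out ∅∪∅=∅
  n29('bcaa'): parent n28 fail=10; on 'a' 10→13 → fail=30;  out {6}∪{7}={6,7}
  n5('bacbc'): parent n4 fail=15; on 'c' 15 → fail=16;  out ∅∪∅=∅
  n17('acbcc'): parent n16 fail=27; on 'c' 27→7 → fail=8;  out ∅∪∅=∅
  n22('abbac'): parent n21 fail=2; on 'c' 2 → fail=3;  out {4}∪∅={4}
  n26('bbbba'): parent n25 fail=24; on 'a' 24→23→1 → fail=2;  out {5}∪∅={5}
  n6('bacbca'): parent n5 fail=16; on 'a' 16→27 → fail=28;  out {0}∪∅={0}
  n18('acbccc'): parent n17 fail=8; on 'c' 8 → fail=9;  out {3}∪{1}={1,3}

Text stream:
[0] read 'a'  n0⇒n13
[1] read 'b'  n13⇒n19
[2] read 'b'  n19⇒n20
[3] read 'a'  n20⇒n21
[4] read 'c'  n21⇒n22  emit P4@[0:4]
[5] read 'b'  n22⇒n4 (fail-walked)
[6] read 'a'  n4⇒n2 (fail-walked)
[7] read 'b'  n2⇒n19 (fail-walked)
[8] read 'b'  n19⇒n20
[9] read 'a'  n20⇒n21
[10] read 'c'  n21⇒n22  emit P4@[6:10]
[11] read 'b'  n22⇒n4 (fail-walked)
[12] read 'c'  n4⇒n5
[13] read 'a'  n5⇒n6  emit P0@[8:13]
[14] read 'b'  n6⇒n11 (fail-walked)
[15] read 'a'  n11⇒n12  emit P2@[12:15]
[16] read 'c'  n12⇒n3 (fail-walked)
[17] read 'a'  n3⇒n10 (fail-walked)
[18] read 'b'  n10⇒n11
[19] read 'a'  n11⇒n12  emit P2@[16:19]
[20] read 'c'  n12⇒n3 (fail-walked)
[21] read 'a'  n3⇒n10 (fail-walked)
[22] read 'b'  n10⇒n11
[23] read 'a'  n11⇒n12  emit P2@[20:23]
[24] read 'c'  n12⇒n3 (fail-walked)
[25] read 'c'  n3⇒n8 (fail-walked)
[26] read 'a'  n8⇒n10 (fail-walked)
[27] read 'a'  n10⇒n30 (fail-walked)  emit P7@[26:27]
[28] read 'c'  n30⇒n14 (fail-walked)
[29] read 'b'  n14⇒n15
[30] read 'c'  n15⇒n16
[31] read 'c'  n16⇒n17
[32] read 'c'  n17⇒n18  emit P1@[30:32],P3@[27:32]
[33] read 'a'  n18⇒n10 (fail-walked)
[34] read 'b'  n10⇒n11
[35] read 'c'  n11⇒n27 (fail-walked)
[36] read 'b'  n27⇒n1 (fail-walked)
[37] read 'c'  n1⇒n27
[38] read 'a'  n27⇒n28
[39] read 'a'  n28⇒n29  emit P6@[36:39],P7@[38:39]
[40] read 'a'  n29⇒n30 (fail-walked)  emit P7@[39:40]
[41] read 'b'  n30⇒n19 (fail-walked)
[42] read 'a'  n19⇒n2 (fail-walked)
[43] read 'a'  n2⇒n30 (fail-walked)  emit P7@[42:43]
[44] read 'c'  n30⇒n14 (fail-walked)
[45] read 'a'  n14⇒n10 (fail-walked)
[46] read 'b'  n10⇒n11
[47] read 'a'  n11⇒n12  emit P2@[44:47]
[48] read 'a'  n12⇒n30 (fail-walked)  emit P7@[47:48]
[49] read 'b'  n30⇒n19 (fail-walked)
[50] read 'b'  n19⇒n20
[51] read 'a'  n20⇒n21
[52] read 'c'  n21⇒n22  emit P4@[48:52]
[53] read 'b'  n22⇒n4 (fail-walked)
[54] read 'b'  n4⇒n23 (fail-walked)

Matches: [[4,4],[10,4],[13,0],[15,2],[19,2],[23,2],[27,7],[32,1],[32,3],[39,6],[39,7],[40,7],[43,7],[47,2],[48,7],[52,4]]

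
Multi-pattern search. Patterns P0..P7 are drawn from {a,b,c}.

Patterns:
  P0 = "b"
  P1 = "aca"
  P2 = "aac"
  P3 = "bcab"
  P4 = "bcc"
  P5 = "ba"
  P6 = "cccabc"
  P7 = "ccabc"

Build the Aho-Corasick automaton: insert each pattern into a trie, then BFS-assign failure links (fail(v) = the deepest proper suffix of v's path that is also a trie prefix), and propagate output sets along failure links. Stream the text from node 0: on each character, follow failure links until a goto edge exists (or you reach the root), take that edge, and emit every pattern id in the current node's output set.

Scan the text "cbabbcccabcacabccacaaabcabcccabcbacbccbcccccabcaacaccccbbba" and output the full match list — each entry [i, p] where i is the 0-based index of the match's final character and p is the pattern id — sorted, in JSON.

Build:
Trie (insert patterns):
  n0 'ε': a→2 b→1 c→12
  n1 'b': a→11 c→7  [P0 ends]
  n2 'a': a→5 c→3
  n3 'ac': a→4
  n4 'aca': ·  [P1 ends]
  n5 'aa': c→6
  n6 'aac': ·  [P2 ends]
  n7 'bc': a→8 c→10
  n8 'bca': b→9
  n9 'bcab': ·  [P3 ends]
  n10 'bcc': ·  [P4 ends]
  n11 'ba': ·  [P5 ends]
  n12 'c': c→13
  n13 'cc': a→18 c→14
  n14 'ccc': a→15
  n15 'ccca': b→16
  n16 'cccab': c→17
  n17 'cccabc': ·  [P6 ends]
  n18 'cca': b→19
  n19 'ccab': c→20
  n20 'ccabc': ·  [P7 ends]

BFS fail/out derivation:
  fail(1) 'b': from fail(0)=0 chase 'b': 0 ⇒ 0;  out={0}∪out(0)={0}
  fail(2) 'a': from fail(0)=0 chase 'a': 0 ⇒ 0;  out=∅∪out(0)=∅
  fail(12) 'c': from fail(0)=0 chase 'c': 0 ⇒ 0;  out=∅∪out(0)=∅
  fail(3) 'ac': from fail(2)=0 chase 'c': 0 ⇒ 12;  out=∅∪out(12)=∅
  fail(5) 'aa': from fail(2)=0 chase 'a': 0 ⇒ 2;  out=∅∪out(2)=∅
  fail(7) 'bc': from fail(1)=0 chase 'c': 0 ⇒ 12;  out=∅∪out(12)=∅
  fail(11) 'ba': from fail(1)=0 chase 'a': 0 ⇒ 2;  out={5}∪out(2)={5}
  fail(13) 'cc': from fail(12)=0 chase 'c': 0 ⇒ 12;  out=∅∪out(12)=∅
  fail(4) 'aca': from fail(3)=12 chase 'a': 12→0 ⇒ 2;  out={1}∪out(2)={1}
  fail(6) 'aac': from fail(5)=2 chase 'c': 2 ⇒ 3;  out={2}∪out(3)={2}
  fail(8) 'bca': from fail(7)=12 chase 'a': 12→0 ⇒ 2;  out=∅∪out(2)=∅
  fail(10) 'bcc': from fail(7)=12 chase 'c': 12 ⇒ 13;  out={4}∪out(13)={4}
  fail(14) 'ccc': from fail(13)=12 chase 'c': 12 ⇒ 13;  out=∅∪out(13)=∅
  fail(18) 'cca': from fail(13)=12 chase 'a': 12→0 ⇒ 2;  out=∅∪out(2)=∅
  fail(9) 'bcab': from fail(8)=2 chase 'b': 2→0 ⇒ 1;  out={3}∪out(1)={0,3}
  fail(15) 'ccca': from fail(14)=13 chase 'a': 13 ⇒ 18;  out=∅∪out(18)=∅
  fail(19) 'ccab': from fail(18)=2 chase 'b': 2→0 ⇒ 1;  out=∅∪out(1)={0}
  fail(16) 'cccab': from fail(15)=18 chase 'b': 18 ⇒ 19;  out=∅∪out(19)={0}
  fail(20) 'ccabc': from fail(19)=1 chase 'c': 1 ⇒ 7;  out={7}∪out(7)={7}
  fail(17) 'cccabc': from fail(16)=19 chase 'c': 19 ⇒ 20;  out={6}∪out(20)={6,7}

Run:
pos 0 'c': at 12
pos 1 'b': at 1 (fail-walked)  emit P0@[1:1]
pos 2 'a': at 11  emit P5@[1:2]
pos 3 'b': at 1 (fail-walked)  emit P0@[3:3]
pos 4 'b': at 1 (fail-walked)  emit P0@[4:4]
pos 5 'c': at 7
pos 6 'c': at 10  emit P4@[4:6]
pos 7 'c': at 14 (fail-walked)
pos 8 'a': at 15
pos 9 'b': at 16  emit P0@[9:9]
pos 10 'c': at 17  emit P6@[5:10],P7@[6:10]
pos 11 'a': at 8 (fail-walked)
pos 12 'c': at 3 (fail-walked)
pos 13 'a': at 4  emit P1@[11:13]
pos 14 'b': at 1 (fail-walked)  emit P0@[14:14]
pos 15 'c': at 7
pos 16 'c': at 10  emit P4@[14:16]
pos 17 'a': at 18 (fail-walked)
pos 18 'c': at 3 (fail-walked)
pos 19 'a': at 4  emit P1@[17:19]
pos 20 'a': at 5 (fail-walked)
pos 21 'a': at 5 (fail-walked)
pos 22 'b': at 1 (fail-walked)  emit P0@[22:22]
pos 23 'c': at 7
pos 24 'a': at 8
pos 25 'b': at 9  emit P0@[25:25],P3@[22:25]
pos 26 'c': at 7 (fail-walked)
pos 27 'c': at 10  emit P4@[25:27]
pos 28 'c': at 14 (fail-walked)
pos 29 'a': at 15
pos 30 'b': at 16  emit P0@[30:30]
pos 31 'c': at 17  emit P6@[26:31],P7@[27:31]
pos 32 'b': at 1 (fail-walked)  emit P0@[32:32]
pos 33 'a': at 11  emit P5@[32:33]
pos 34 'c': at 3 (fail-walked)
pos 35 'b': at 1 (fail-walked)  emit P0@[35:35]
pos 36 'c': at 7
pos 37 'c': at 10  emit P4@[35:37]
pos 38 'b': at 1 (fail-walked)  emit P0@[38:38]
pos 39 'c': at 7
pos 40 'c': at 10  emit P4@[38:40]
pos 41 'c': at 14 (fail-walked)
pos 42 'c': at 14 (fail-walked)
pos 43 'c': at 14 (fail-walked)
pos 44 'a': at 15
pos 45 'b': at 16  emit P0@[45:45]
pos 46 'c': at 17  emit P6@[41:46],P7@[42:46]
pos 47 'a': at 8 (fail-walked)
pos 48 'a': at 5 (fail-walked)
pos 49 'c': at 6  emit P2@[47:49]
pos 50 'a': at 4 (fail-walked)  emit P1@[48:50]
pos 51 'c': at 3 (fail-walked)
pos 52 'c': at 13 (fail-walked)
pos 53 'c': at 14
pos 54 'c': at 14 (fail-walked)
pos 55 'b': at 1 (fail-walked)  emit P0@[55:55]
pos 56 'b': at 1 (fail-walked)  emit P0@[56:56]
pos 57 'b': at 1 (fail-walked)  emit P0@[57:57]
pos 58 'a': at 11  emit P5@[57:58]

All matches (sorted): [[1,0],[2,5],[3,0],[4,0],[6,4],[9,0],[10,6],[10,7],[13,1],[14,0],[16,4],[19,1],[22,0],[25,0],[25,3],[27,4],[30,0],[31,6],[31,7],[32,0],[33,5],[35,0],[37,4],[38,0],[40,4],[45,0],[46,6],[46,7],[49,2],[50,1],[55,0],[56,0],[57,0],[58,5]]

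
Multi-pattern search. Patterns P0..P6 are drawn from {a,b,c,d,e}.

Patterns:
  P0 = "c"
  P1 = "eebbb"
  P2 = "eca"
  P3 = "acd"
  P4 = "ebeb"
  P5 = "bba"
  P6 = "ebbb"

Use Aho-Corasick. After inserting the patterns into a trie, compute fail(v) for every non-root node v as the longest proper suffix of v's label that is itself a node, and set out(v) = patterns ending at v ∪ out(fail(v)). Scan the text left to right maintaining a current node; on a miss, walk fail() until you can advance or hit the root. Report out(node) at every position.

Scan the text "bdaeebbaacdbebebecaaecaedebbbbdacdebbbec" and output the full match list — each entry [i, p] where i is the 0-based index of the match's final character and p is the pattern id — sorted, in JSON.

Build:
Trie nodes:
  0='ε' goto a→9 b→15 c→1 e→2
  1='c' goto ·  ←P0
  2='e' goto b→12 c→7 e→3
  3='ee' goto b→4
  4='eeb' goto b→5
  5='eebb' goto b→6
  6='eebbb' goto ·  ←P1
  7='ec' goto a→8
  8='eca' goto ·  ←P2
  9='a' goto c→10
  10='ac' goto d→11
  11='acd' goto ·  ←P3
  12='eb' goto b→18 e→13
  13='ebe' goto b→14
  14='ebeb' goto ·  ←P4
  15='b' goto b→16
  16='bb' goto a→17
  17='bba' goto ·  ←P5
  18='ebb' goto b→19
  19='ebbb' goto ·  ←P6

BFS fail/out derivation:
  fail(1) 'c': from fail(0)=0 chase 'c': 0 ⇒ 0;  out={0}∪out(0)={0}
  fail(2) 'e': from fail(0)=0 chase 'e': 0 ⇒ 0;  out=∅∪out(0)=∅
  fail(9) 'a': from fail(0)=0 chase 'a': 0 ⇒ 0;  out=∅∪out(0)=∅
  fail(15) 'b': from fail(0)=0 chase 'b': 0 ⇒ 0;  out=∅∪out(0)=∅
  fail(3) 'ee': from fail(2)=0 chase 'e': 0 ⇒ 2;  out=∅∪out(2)=∅
  fail(7) 'ec': from fail(2)=0 chase 'c': 0 ⇒ 1;  out=∅∪out(1)={0}
  fail(10) 'ac': from fail(9)=0 chase 'c': 0 ⇒ 1;  out=∅∪out(1)={0}
  fail(12) 'eb': from fail(2)=0 chase 'b': 0 ⇒ 15;  out=∅∪out(15)=∅
  fail(16) 'bb': from fail(15)=0 chase 'b': 0 ⇒ 15;  out=∅∪out(15)=∅
  fail(4) 'eeb': from fail(3)=2 chase 'b': 2 ⇒ 12;  out=∅∪out(12)=∅
  fail(8) 'eca': from fail(7)=1 chase 'a': 1→0 ⇒ 9;  out={2}∪out(9)={2}
  fail(11) 'acd': from fail(10)=1 chase 'd': 1→0 ⇒ 0;  out={3}∪out(0)={3}
  fail(13) 'ebe': from fail(12)=15 chase 'e': 15→0 ⇒ 2;  out=∅∪out(2)=∅
  fail(17) 'bba': from fail(16)=15 chase 'a': 15→0 ⇒ 9;  out={5}∪out(9)={5}
  fail(18) 'ebb': from fail(12)=15 chase 'b': 15 ⇒ 16;  out=∅∪out(16)=∅
  fail(5) 'eebb': from fail(4)=12 chase 'b': 12 ⇒ 18;  out=∅∪out(18)=∅
  fail(14) 'ebeb': from fail(13)=2 chase 'b': 2 ⇒ 12;  out={4}∪out(12)={4}
  fail(19) 'ebbb': from fail(18)=16 chase 'b': 16→15 ⇒ 16;  out={6}∪out(16)={6}
  fail(6) 'eebbb': from fail(5)=18 chase 'b': 18 ⇒ 19;  out={1}∪out(19)={1,6}

Scan:
pos 0 'b': at 15
pos 1 'd': at 0 (fail-walked)
pos 2 'a': at 9
pos 3 'e': at 2 (fail-walked)
pos 4 'e': at 3
pos 5 'b': at 4
pos 6 'b': at 5
pos 7 'a': at 17 (fail-walked)  ** P5@[5:7]
pos 8 'a': at 9 (fail-walked)
pos 9 'c': at 10  ** P0@[9:9]
pos 10 'd': at 11  ** P3@[8:10]
pos 11 'b': at 15 (fail-walked)
pos 12 'e': at 2 (fail-walked)
pos 13 'b': at 12
pos 14 'e': at 13
pos 15 'b': at 14  ** P4@[12:15]
pos 16 'e': at 13 (fail-walked)
pos 17 'c': at 7 (fail-walked)  ** P0@[17:17]
pos 18 'a': at 8  ** P2@[16:18]
pos 19 'a': at 9 (fail-walked)
pos 20 'e': at 2 (fail-walked)
pos 21 'c': at 7  ** P0@[21:21]
pos 22 'a': at 8  ** P2@[20:22]
pos 23 'e': at 2 (fail-walked)
pos 24 'd': at 0 (fail-walked)
pos 25 'e': at 2
pos 26 'b': at 12
pos 27 'b': at 18
pos 28 'b': at 19  ** P6@[25:28]
pos 29 'b': at 16 (fail-walked)
pos 30 'd': at 0 (fail-walked)
pos 31 'a': at 9
pos 32 'c': at 10  ** P0@[32:32]
pos 33 'd': at 11  ** P3@[31:33]
pos 34 'e': at 2 (fail-walked)
pos 35 'b': at 12
pos 36 'b': at 18
pos 37 'b': at 19  ** P6@[34:37]
pos 38 'e': at 2 (fail-walked)
pos 39 'c': at 7  ** P0@[39:39]

All matches (sorted): [[7,5],[9,0],[10,3],[15,4],[17,0],[18,2],[21,0],[22,2],[28,6],[32,0],[33,3],[37,6],[39,0]]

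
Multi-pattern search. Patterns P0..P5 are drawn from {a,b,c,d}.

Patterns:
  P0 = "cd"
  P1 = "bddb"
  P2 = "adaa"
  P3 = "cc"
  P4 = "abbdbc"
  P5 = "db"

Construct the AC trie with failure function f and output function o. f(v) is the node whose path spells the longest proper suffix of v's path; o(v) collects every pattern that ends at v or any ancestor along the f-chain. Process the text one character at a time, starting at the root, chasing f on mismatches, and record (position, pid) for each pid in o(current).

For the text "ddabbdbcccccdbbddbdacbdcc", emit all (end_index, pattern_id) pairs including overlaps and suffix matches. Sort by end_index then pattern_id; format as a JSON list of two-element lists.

Construct AC machine:
Trie (insert patterns):
  0='ε' goto a→7 b→3 c→1 d→17
  1='c' goto c→11 d→2
  2='cd' goto ·  [P0 ends]
  3='b' goto d→4
  4='bd' goto d→5
  5='bdd' goto b→6
  6='bddb' goto ·  [P1 ends]
  7='a' goto b→12 d→8
  8='ad' goto a→9
  9='ada' goto a→10
  10='adaa' goto ·  [P2 ends]
  11='cc' goto ·  [P3 ends]
  12='ab' goto b→13
  13='abb' goto d→14
  14='abbd' goto b→15
  15='abbdb' goto c→16
  16='abbdbc' goto ·  [P4 ends]
  17='d' goto b→18
  18='db' goto ·  [P5 ends]

BFS fail/out derivation:
  fail(1) 'c': from fail(0)=0 chase 'c': 0 ⇒ 0;  out=∅∪out(0)=∅
  fail(3) 'b': from fail(0)=0 chase 'b': 0 ⇒ 0;  out=∅∪out(0)=∅
  fail(7) 'a': from fail(0)=0 chase 'a': 0 ⇒ 0;  out=∅∪out(0)=∅
  fail(17) 'd': from fail(0)=0 chase 'd': 0 ⇒ 0;  out=∅∪out(0)=∅
  fail(2) 'cd': from fail(1)=0 chase 'd': 0 ⇒ 17;  out={0}∪out(17)={0}
  fail(4) 'bd': from fail(3)=0 chase 'd': 0 ⇒ 17;  out=∅∪out(17)=∅
  fail(8) 'ad': from fail(7)=0 chase 'd': 0 ⇒ 17;  out=∅∪out(17)=∅
  fail(11) 'cc': from fail(1)=0 chase 'c': 0 ⇒ 1;  out={3}∪out(1)={3}
  fail(12) 'ab': from fail(7)=0 chase 'b': 0 ⇒ 3;  out=∅∪out(3)=∅
  fail(18) 'db': from fail(17)=0 chase 'b': 0 ⇒ 3;  out={5}∪out(3)={5}
  fail(5) 'bdd': from fail(4)=17 chase 'd': 17→0 ⇒ 17;  out=∅∪out(17)=∅
  fail(9) 'ada': from fail(8)=17 chase 'a': 17→0 ⇒ 7;  out=∅∪out(7)=∅
  fail(13) 'abb': from fail(12)=3 chase 'b': 3→0 ⇒ 3;  out=∅∪out(3)=∅
  fail(6) 'bddb': from fail(5)=17 chase 'b': 17 ⇒ 18;  out={1}∪out(18)={1,5}
  fail(10) 'adaa': from fail(9)=7 chase 'a': 7→0 ⇒ 7;  out={2}∪out(7)={2}
  fail(14) 'abbd': from fail(13)=3 chase 'd': 3 ⇒ 4;  out=∅∪out(4)=∅
  fail(15) 'abbdb': from fail(14)=4 chase 'b': 4→17 ⇒ 18;  out=∅∪out(18)={5}
  fail(16) 'abbdbc': from fail(15)=18 chase 'c': 18→3→0 ⇒ 1;  out={4}∪out(1)={4}

Run:
[0] read 'd'  n0⇒n17
[1] read 'd'  n17⇒n17 (via fail)
[2] read 'a'  n17⇒n7 (via fail)
[3] read 'b'  n7⇒n12
[4] read 'b'  n12⇒n13
[5] read 'd'  n13⇒n14
[6] read 'b'  n14⇒n15  → match P5@[5:6]
[7] read 'c'  n15⇒n16  → match P4@[2:7]
[8] read 'c'  n16⇒n11 (via fail)  → match P3@[7:8]
[9] read 'c'  n11⇒n11 (via fail)  → match P3@[8:9]
[10] read 'c'  n11⇒n11 (via fail)  → match P3@[9:10]
[11] read 'c'  n11⇒n11 (via fail)  → match P3@[10:11]
[12] read 'd'  n11⇒n2 (via fail)  → match P0@[11:12]
[13] read 'b'  n2⇒n18 (via fail)  → match P5@[12:13]
[14] read 'b'  n18⇒n3 (via fail)
[15] read 'd'  n3⇒n4
[16] read 'd'  n4⇒n5
[17] read 'b'  n5⇒n6  → match P1@[14:17],P5@[16:17]
[18] read 'd'  n6⇒n4 (via fail)
[19] read 'a'  n4⇒n7 (via fail)
[20] read 'c'  n7⇒n1 (via fail)
[21] read 'b'  n1⇒n3 (via fail)
[22] read 'd'  n3⇒n4
[23] read 'c'  n4⇒n1 (via fail)
[24] read 'c'  n1⇒n11  → match P3@[23:24]

All matches (sorted): [[6,5],[7,4],[8,3],[9,3],[10,3],[11,3],[12,0],[13,5],[17,1],[17,5],[24,3]]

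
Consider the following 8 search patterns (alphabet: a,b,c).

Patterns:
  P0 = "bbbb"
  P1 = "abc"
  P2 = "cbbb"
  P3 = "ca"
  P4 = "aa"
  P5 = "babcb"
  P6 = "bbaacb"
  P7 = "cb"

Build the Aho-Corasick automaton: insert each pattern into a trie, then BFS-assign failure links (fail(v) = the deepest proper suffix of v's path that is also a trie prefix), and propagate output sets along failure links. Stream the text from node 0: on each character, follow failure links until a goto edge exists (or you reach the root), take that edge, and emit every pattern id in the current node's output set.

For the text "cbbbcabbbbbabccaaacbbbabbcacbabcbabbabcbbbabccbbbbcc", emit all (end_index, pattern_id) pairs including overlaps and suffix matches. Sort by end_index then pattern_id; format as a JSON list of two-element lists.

Build:
Trie nodes:
  n0 'ε': a→5 b→1 c→8
  n1 'b': a→14 b→2
  n2 'bb': a→18 b→3
  n3 'bbb': b→4
  n4 'bbbb': ·  ←P0
  n5 'a': a→13 b→6
  n6 'ab': c→7
  n7 'abc': ·  ←P1
  n8 'c': a→12 b→9
  n9 'cb': b→10  ←P7
  n10 'cbb': b→11
  n11 'cbbb': ·  ←P2
  n12 'ca': ·  ←P3
  n13 'aa': ·  ←P4
  n14 'ba': b→15
  n15 'bab': c→16
  n16 'babc': b→17
  n17 'babcb': ·  ←P5
  n18 'bba': a→19
  n19 'bbaa': c→20
  n20 'bbaac': b→21
  n21 'bbaacb': ·  ←P6

BFS fail/out derivation:
  fail(1) 'b': from fail(0)=0 chase 'b': 0 ⇒ 0;  out=∅∪out(0)=∅
  fail(5) 'a': from fail(0)=0 chase 'a': 0 ⇒ 0;  out=∅∪out(0)=∅
  fail(8) 'c': from fail(0)=0 chase 'c': 0 ⇒ 0;  out=∅∪out(0)=∅
  fail(2) 'bb': from fail(1)=0 chase 'b': 0 ⇒ 1;  out=∅∪out(1)=∅
  fail(6) 'ab': from fail(5)=0 chase 'b': 0 ⇒ 1;  out=∅∪out(1)=∅
  fail(9) 'cb': from fail(8)=0 chase 'b': 0 ⇒ 1;  out={7}∪out(1)={7}
  fail(12) 'ca': from fail(8)=0 chase 'a': 0 ⇒ 5;  out={3}∪out(5)={3}
  fail(13) 'aa': from fail(5)=0 chase 'a': 0 ⇒ 5;  out={4}∪out(5)={4}
  fail(14) 'ba': from fail(1)=0 chase 'a': 0 ⇒ 5;  out=∅∪out(5)=∅
  fail(3) 'bbb': from fail(2)=1 chase 'b': 1 ⇒ 2;  out=∅∪out(2)=∅
  fail(7) 'abc': from fail(6)=1 chase 'c': 1→0 ⇒ 8;  out={1}∪out(8)={1}
  fail(10) 'cbb': from fail(9)=1 chase 'b': 1 ⇒ 2;  out=∅∪out(2)=∅
  fail(15) 'bab': from fail(14)=5 chase 'b': 5 ⇒ 6;  out=∅∪out(6)=∅
  fail(18) 'bba': from fail(2)=1 chase 'a': 1 ⇒ 14;  out=∅∪out(14)=∅
  fail(4) 'bbbb': from fail(3)=2 chase 'b': 2 ⇒ 3;  out={0}∪out(3)={0}
  fail(11) 'cbbb': from fail(10)=2 chase 'b': 2 ⇒ 3;  out={2}∪out(3)={2}
  fail(16) 'babc': from fail(15)=6 chase 'c': 6 ⇒ 7;  out=∅∪out(7)={1}
  fail(19) 'bbaa': from fail(18)=14 chase 'a': 14→5 ⇒ 13;  out=∅∪out(13)={4}
  fail(17) 'babcb': from fail(16)=7 chase 'b': 7→8 ⇒ 9;  out={5}∪out(9)={5,7}
  fail(20) 'bbaac': from fail(19)=13 chase 'c': 13→5→0 ⇒ 8;  out=∅∪out(8)=∅
  fail(21) 'bbaacb': from fail(20)=8 chase 'b': 8 ⇒ 9;  out={6}∪out(9)={6,7}

Run:
pos 0 'c': at 8
pos 1 'b': at 9  → match P7@[0:1]
pos 2 'b': at 10
pos 3 'b': at 11  → match P2@[0:3]
pos 4 'c': at 8 ·f
pos 5 'a': at 12  → match P3@[4:5]
pos 6 'b': at 6 ·f
pos 7 'b': at 2 ·f
pos 8 'b': at 3
pos 9 'b': at 4  → match P0@[6:9]
pos 10 'b': at 4 ·f  → match P0@[7:10]
pos 11 'a': at 18 ·f
pos 12 'b': at 15 ·f
pos 13 'c': at 16  → match P1@[11:13]
pos 14 'c': at 8 ·f
pos 15 'a': at 12  → match P3@[14:15]
pos 16 'a': at 13 ·f  → match P4@[15:16]
pos 17 'a': at 13 ·f  → match P4@[16:17]
pos 18 'c': at 8 ·f
pos 19 'b': at 9  → match P7@[18:19]
pos 20 'b': at 10
pos 21 'b': at 11  → match P2@[18:21]
pos 22 'a': at 18 ·f
pos 23 'b': at 15 ·f
pos 24 'b': at 2 ·f
pos 25 'c': at 8 ·f
pos 26 'a': at 12  → match P3@[25:26]
pos 27 'c': at 8 ·f
pos 28 'b': at 9  → match P7@[27:28]
pos 29 'a': at 14 ·f
pos 30 'b': at 15
pos 31 'c': at 16  → match P1@[29:31]
pos 32 'b': at 17  → match P5@[28:32],P7@[31:32]
pos 33 'a': at 14 ·f
pos 34 'b': at 15
pos 35 'b': at 2 ·f
pos 36 'a': at 18
pos 37 'b': at 15 ·f
pos 38 'c': at 16  → match P1@[36:38]
pos 39 'b': at 17  → match P5@[35:39],P7@[38:39]
pos 40 'b': at 10 ·f
pos 41 'b': at 11  → match P2@[38:41]
pos 42 'a': at 18 ·f
pos 43 'b': at 15 ·f
pos 44 'c': at 16  → match P1@[42:44]
pos 45 'c': at 8 ·f
pos 46 'b': at 9  → match P7@[45:46]
pos 47 'b': at 10
pos 48 'b': at 11  → match P2@[45:48]
pos 49 'b': at 4 ·f  → match P0@[46:49]
pos 50 'c': at 8 ·f
pos 51 'c': at 8 ·f

All matches (sorted): [[1,7],[3,2],[5,3],[9,0],[10,0],[13,1],[15,3],[16,4],[17,4],[19,7],[21,2],[26,3],[28,7],[31,1],[32,5],[32,7],[38,1],[39,5],[39,7],[41,2],[44,1],[46,7],[48,2],[49,0]]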